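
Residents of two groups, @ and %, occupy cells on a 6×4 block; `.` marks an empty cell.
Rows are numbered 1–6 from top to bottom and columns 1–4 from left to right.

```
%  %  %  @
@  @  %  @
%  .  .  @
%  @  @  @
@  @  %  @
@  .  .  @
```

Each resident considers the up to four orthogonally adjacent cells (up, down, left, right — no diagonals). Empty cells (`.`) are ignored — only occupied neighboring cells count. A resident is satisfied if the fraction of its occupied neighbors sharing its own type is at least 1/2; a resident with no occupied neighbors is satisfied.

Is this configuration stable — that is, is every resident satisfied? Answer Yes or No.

No

Row 1: (1,1)% 1/2 satisfied · (1,2)% 2/3 satisfied · (1,3)% 2/3 satisfied · (1,4)@ 1/2 satisfied
Row 2: (2,1)@ 1/3 not · (2,2)@ 1/3 not · (2,3)% 1/3 not · (2,4)@ 2/3 satisfied
Row 3: (3,1)% 1/2 satisfied · (3,4)@ 2/2 satisfied
Row 4: (4,1)% 1/3 not · (4,2)@ 2/3 satisfied · (4,3)@ 2/3 satisfied · (4,4)@ 3/3 satisfied
Row 5: (5,1)@ 2/3 satisfied · (5,2)@ 2/3 satisfied · (5,3)% 0/3 not · (5,4)@ 2/3 satisfied
Row 6: (6,1)@ 1/1 satisfied · (6,4)@ 1/1 satisfied
For instance (2,1) has only 1/3 same-type neighbors, below 1/2.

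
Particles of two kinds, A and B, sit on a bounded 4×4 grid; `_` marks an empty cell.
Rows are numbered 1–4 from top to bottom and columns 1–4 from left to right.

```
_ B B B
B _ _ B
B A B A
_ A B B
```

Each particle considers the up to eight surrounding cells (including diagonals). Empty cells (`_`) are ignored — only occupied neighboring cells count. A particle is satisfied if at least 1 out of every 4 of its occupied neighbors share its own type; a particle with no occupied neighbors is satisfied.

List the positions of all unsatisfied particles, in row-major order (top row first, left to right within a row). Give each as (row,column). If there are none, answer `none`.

(1,2)B 2/2 ok
(1,3)B 3/3 ok
(1,4)B 2/2 ok
(2,1)B 2/3 ok
(2,4)B 3/4 ok
(3,1)B 1/3 ok
(3,2)A 1/5 unhappy
(3,3)B 3/6 ok
(3,4)A 0/4 unhappy
(4,2)A 1/4 ok
(4,3)B 2/5 ok
(4,4)B 2/3 ok

(3,2), (3,4)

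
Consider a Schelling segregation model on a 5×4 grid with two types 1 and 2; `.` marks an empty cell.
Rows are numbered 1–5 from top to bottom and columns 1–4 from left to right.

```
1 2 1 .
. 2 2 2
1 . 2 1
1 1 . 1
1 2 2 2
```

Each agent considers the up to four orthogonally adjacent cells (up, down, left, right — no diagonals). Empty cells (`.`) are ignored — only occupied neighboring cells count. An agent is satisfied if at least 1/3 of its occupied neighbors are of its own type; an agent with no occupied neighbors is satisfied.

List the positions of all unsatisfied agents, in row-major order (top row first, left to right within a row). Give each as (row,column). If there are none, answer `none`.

(1,1), (1,3)

Row 1: (1,1)1 0/1 unhappy · (1,2)2 1/3 ok · (1,3)1 0/2 unhappy
Row 2: (2,2)2 2/2 ok · (2,3)2 3/4 ok · (2,4)2 1/2 ok
Row 3: (3,1)1 1/1 ok · (3,3)2 1/2 ok · (3,4)1 1/3 ok
Row 4: (4,1)1 3/3 ok · (4,2)1 1/2 ok · (4,4)1 1/2 ok
Row 5: (5,1)1 1/2 ok · (5,2)2 1/3 ok · (5,3)2 2/2 ok · (5,4)2 1/2 ok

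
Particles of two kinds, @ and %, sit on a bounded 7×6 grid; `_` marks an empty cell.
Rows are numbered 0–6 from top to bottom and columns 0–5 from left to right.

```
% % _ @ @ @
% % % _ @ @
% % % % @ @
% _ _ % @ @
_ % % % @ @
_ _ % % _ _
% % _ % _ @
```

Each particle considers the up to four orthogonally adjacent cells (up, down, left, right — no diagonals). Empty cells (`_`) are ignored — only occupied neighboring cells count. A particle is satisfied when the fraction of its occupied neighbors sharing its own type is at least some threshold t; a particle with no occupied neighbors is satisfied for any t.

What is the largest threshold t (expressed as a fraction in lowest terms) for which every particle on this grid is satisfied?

Row 0: (0,0)% 2/2 · (0,1)% 2/2 · (0,3)@ 1/1 · (0,4)@ 3/3 · (0,5)@ 2/2
Row 1: (1,0)% 3/3 · (1,1)% 4/4 · (1,2)% 2/2 · (1,4)@ 3/3 · (1,5)@ 3/3
Row 2: (2,0)% 3/3 · (2,1)% 3/3 · (2,2)% 3/3 · (2,3)% 2/3 · (2,4)@ 3/4 · (2,5)@ 3/3
Row 3: (3,0)% 1/1 · (3,3)% 2/3 · (3,4)@ 3/4 · (3,5)@ 3/3
Row 4: (4,1)% 1/1 · (4,2)% 3/3 · (4,3)% 3/4 · (4,4)@ 2/3 · (4,5)@ 2/2
Row 5: (5,2)% 2/2 · (5,3)% 3/3
Row 6: (6,0)% 1/1 · (6,1)% 1/1 · (6,3)% 1/1 · (6,5)@ — no occupied neighbors
The smallest same-type fraction is 2/3 at (2,3), which reduces to 2/3. Any threshold above that leaves this particle unsatisfied.

2/3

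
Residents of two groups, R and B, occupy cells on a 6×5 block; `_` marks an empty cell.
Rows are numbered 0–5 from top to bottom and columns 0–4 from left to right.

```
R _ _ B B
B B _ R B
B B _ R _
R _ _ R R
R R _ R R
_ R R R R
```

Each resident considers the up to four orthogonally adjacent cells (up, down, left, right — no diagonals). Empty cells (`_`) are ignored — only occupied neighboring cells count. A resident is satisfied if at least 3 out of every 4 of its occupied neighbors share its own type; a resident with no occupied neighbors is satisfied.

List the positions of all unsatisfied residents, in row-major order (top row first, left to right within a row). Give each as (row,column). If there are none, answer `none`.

(0,0), (0,3), (1,0), (1,3), (1,4), (2,0), (3,0)

Row 0: (0,0)R 0/1 unhappy · (0,3)B 1/2 unhappy · (0,4)B 2/2 ok
Row 1: (1,0)B 2/3 unhappy · (1,1)B 2/2 ok · (1,3)R 1/3 unhappy · (1,4)B 1/2 unhappy
Row 2: (2,0)B 2/3 unhappy · (2,1)B 2/2 ok · (2,3)R 2/2 ok
Row 3: (3,0)R 1/2 unhappy · (3,3)R 3/3 ok · (3,4)R 2/2 ok
Row 4: (4,0)R 2/2 ok · (4,1)R 2/2 ok · (4,3)R 3/3 ok · (4,4)R 3/3 ok
Row 5: (5,1)R 2/2 ok · (5,2)R 2/2 ok · (5,3)R 3/3 ok · (5,4)R 2/2 ok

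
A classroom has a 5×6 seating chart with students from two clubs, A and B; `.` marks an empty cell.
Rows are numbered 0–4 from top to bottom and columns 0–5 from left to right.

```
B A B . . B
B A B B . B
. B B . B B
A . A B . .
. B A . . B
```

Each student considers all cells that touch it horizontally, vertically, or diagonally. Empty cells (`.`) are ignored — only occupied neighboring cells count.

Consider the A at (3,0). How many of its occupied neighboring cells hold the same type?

0

Occupied neighbors of (3,0): (2,1)=B, (4,1)=B.
Same type (A): 0 of 2.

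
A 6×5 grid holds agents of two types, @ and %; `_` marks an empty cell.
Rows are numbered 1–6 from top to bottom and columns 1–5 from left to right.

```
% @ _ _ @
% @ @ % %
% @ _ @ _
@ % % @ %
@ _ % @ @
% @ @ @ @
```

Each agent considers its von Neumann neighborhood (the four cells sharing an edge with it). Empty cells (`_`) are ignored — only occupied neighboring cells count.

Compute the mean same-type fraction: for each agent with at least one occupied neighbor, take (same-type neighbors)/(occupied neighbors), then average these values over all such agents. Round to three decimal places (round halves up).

0.487

(1,1)% 1/2
(1,2)@ 1/2
(1,5)@ 0/1
(2,1)% 2/3
(2,2)@ 3/4
(2,3)@ 1/2
(2,4)% 1/3
(2,5)% 1/2
(3,1)% 1/3
(3,2)@ 1/3
(3,4)@ 1/2
(4,1)@ 1/3
(4,2)% 1/3
(4,3)% 2/3
(4,4)@ 2/4
(4,5)% 0/2
(5,1)@ 1/2
(5,3)% 1/3
(5,4)@ 3/4
(5,5)@ 2/3
(6,1)% 0/2
(6,2)@ 1/2
(6,3)@ 2/3
(6,4)@ 3/3
(6,5)@ 2/2
Sum over 25 agents: 1/2 + 1/2 + 0/1 + 2/3 + 3/4 + 1/2 + 1/3 + 1/2 + 1/3 + 1/3 + 1/2 + 1/3 + 1/3 + 2/3 + 2/4 + 0/2 + 1/2 + 1/3 + 3/4 + 2/3 + 0/2 + 1/2 + 2/3 + 3/3 + 2/2 = 73/6; mean = 73/6 ÷ 25 = 73/150 = 0.486666… → 0.487.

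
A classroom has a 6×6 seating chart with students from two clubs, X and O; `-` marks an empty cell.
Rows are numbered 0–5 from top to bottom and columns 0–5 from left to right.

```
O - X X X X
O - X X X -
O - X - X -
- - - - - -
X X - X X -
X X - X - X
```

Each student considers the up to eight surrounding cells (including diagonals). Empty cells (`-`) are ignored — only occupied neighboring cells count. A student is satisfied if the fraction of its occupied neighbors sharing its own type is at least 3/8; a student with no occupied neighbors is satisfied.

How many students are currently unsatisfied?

0

Row 0: (0,0)O 1/1 ✓ · (0,2)X 3/3 ✓ · (0,3)X 5/5 ✓ · (0,4)X 4/4 ✓ · (0,5)X 2/2 ✓
Row 1: (1,0)O 2/2 ✓ · (1,2)X 4/4 ✓ · (1,3)X 7/7 ✓ · (1,4)X 5/5 ✓
Row 2: (2,0)O 1/1 ✓ · (2,2)X 2/2 ✓ · (2,4)X 2/2 ✓
Row 4: (4,0)X 3/3 ✓ · (4,1)X 3/3 ✓ · (4,3)X 2/2 ✓ · (4,4)X 3/3 ✓
Row 5: (5,0)X 3/3 ✓ · (5,1)X 3/3 ✓ · (5,3)X 2/2 ✓ · (5,5)X 1/1 ✓
Every one meets the threshold.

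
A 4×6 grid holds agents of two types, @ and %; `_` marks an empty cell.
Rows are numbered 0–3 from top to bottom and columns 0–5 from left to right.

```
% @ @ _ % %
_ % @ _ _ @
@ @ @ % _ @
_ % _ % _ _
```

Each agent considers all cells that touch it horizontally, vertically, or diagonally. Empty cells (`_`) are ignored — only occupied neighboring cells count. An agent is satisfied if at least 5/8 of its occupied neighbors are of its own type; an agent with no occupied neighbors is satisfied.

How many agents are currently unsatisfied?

Row 0: (0,0)% 1/2 not · (0,1)@ 2/4 not · (0,2)@ 2/3 satisfied · (0,4)% 1/2 not · (0,5)% 1/2 not
Row 1: (1,1)% 1/7 not · (1,2)@ 4/6 satisfied · (1,5)@ 1/3 not
Row 2: (2,0)@ 1/3 not · (2,1)@ 3/5 not · (2,2)@ 2/6 not · (2,3)% 1/3 not · (2,5)@ 1/1 satisfied
Row 3: (3,1)% 0/3 not · (3,3)% 1/2 not
Unsatisfied: (0,0), (0,1), (0,4), (0,5), (1,1), (1,5), (2,0), (2,1), (2,2), (2,3), (3,1), (3,3) — 12 in total.

12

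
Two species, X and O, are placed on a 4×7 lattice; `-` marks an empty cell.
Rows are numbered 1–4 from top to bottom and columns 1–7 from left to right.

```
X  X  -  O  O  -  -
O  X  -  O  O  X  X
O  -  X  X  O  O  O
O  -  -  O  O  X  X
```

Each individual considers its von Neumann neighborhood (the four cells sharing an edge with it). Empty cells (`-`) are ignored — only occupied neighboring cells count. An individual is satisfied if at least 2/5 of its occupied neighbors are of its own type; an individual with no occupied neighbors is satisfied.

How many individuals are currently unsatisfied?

5

Row 1: (1,1)X 1/2 ok · (1,2)X 2/2 ok · (1,4)O 2/2 ok · (1,5)O 2/2 ok
Row 2: (2,1)O 1/3 unhappy · (2,2)X 1/2 ok · (2,4)O 2/3 ok · (2,5)O 3/4 ok · (2,6)X 1/3 unhappy · (2,7)X 1/2 ok
Row 3: (3,1)O 2/2 ok · (3,3)X 1/1 ok · (3,4)X 1/4 unhappy · (3,5)O 3/4 ok · (3,6)O 2/4 ok · (3,7)O 1/3 unhappy
Row 4: (4,1)O 1/1 ok · (4,4)O 1/2 ok · (4,5)O 2/3 ok · (4,6)X 1/3 unhappy · (4,7)X 1/2 ok
Unsatisfied: (2,1), (2,6), (3,4), (3,7), (4,6) — 5 in total.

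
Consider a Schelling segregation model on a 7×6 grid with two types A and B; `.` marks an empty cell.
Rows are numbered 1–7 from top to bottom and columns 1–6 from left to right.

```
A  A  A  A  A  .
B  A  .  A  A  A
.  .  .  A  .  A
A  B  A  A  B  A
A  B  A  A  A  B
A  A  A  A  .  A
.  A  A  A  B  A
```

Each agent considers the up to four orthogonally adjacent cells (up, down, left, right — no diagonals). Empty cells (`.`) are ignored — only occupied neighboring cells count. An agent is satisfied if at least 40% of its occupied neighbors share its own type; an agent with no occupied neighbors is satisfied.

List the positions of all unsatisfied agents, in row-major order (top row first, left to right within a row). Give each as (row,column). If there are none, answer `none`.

Row 1: (1,1)A 1/2 satisfied · (1,2)A 3/3 satisfied · (1,3)A 2/2 satisfied · (1,4)A 3/3 satisfied · (1,5)A 2/2 satisfied
Row 2: (2,1)B 0/2 not · (2,2)A 1/2 satisfied · (2,4)A 3/3 satisfied · (2,5)A 3/3 satisfied · (2,6)A 2/2 satisfied
Row 3: (3,4)A 2/2 satisfied · (3,6)A 2/2 satisfied
Row 4: (4,1)A 1/2 satisfied · (4,2)B 1/3 not · (4,3)A 2/3 satisfied · (4,4)A 3/4 satisfied · (4,5)B 0/3 not · (4,6)A 1/3 not
Row 5: (5,1)A 2/3 satisfied · (5,2)B 1/4 not · (5,3)A 3/4 satisfied · (5,4)A 4/4 satisfied · (5,5)A 1/3 not · (5,6)B 0/3 not
Row 6: (6,1)A 2/2 satisfied · (6,2)A 3/4 satisfied · (6,3)A 4/4 satisfied · (6,4)A 3/3 satisfied · (6,6)A 1/2 satisfied
Row 7: (7,2)A 2/2 satisfied · (7,3)A 3/3 satisfied · (7,4)A 2/3 satisfied · (7,5)B 0/2 not · (7,6)A 1/2 satisfied

(2,1), (4,2), (4,5), (4,6), (5,2), (5,5), (5,6), (7,5)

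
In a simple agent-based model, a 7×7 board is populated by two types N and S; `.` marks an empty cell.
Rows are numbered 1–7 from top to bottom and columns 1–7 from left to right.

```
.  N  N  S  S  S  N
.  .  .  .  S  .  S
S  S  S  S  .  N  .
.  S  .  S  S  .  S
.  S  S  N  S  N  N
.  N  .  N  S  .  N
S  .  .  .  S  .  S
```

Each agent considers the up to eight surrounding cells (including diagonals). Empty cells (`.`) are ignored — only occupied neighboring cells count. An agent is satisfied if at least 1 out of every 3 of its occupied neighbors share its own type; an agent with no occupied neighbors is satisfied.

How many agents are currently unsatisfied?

8

(1,2)N 1/1 ✓
(1,3)N 1/2 ✓
(1,4)S 2/3 ✓
(1,5)S 3/3 ✓
(1,6)S 3/4 ✓
(1,7)N 0/2 ✗
(2,5)S 4/5 ✓
(2,7)S 1/3 ✓
(3,1)S 2/2 ✓
(3,2)S 3/3 ✓
(3,3)S 4/4 ✓
(3,4)S 4/4 ✓
(3,6)N 0/4 ✗
(4,2)S 5/5 ✓
(4,4)S 5/6 ✓
(4,5)S 3/6 ✓
(4,7)S 0/3 ✗
(5,2)S 2/3 ✓
(5,3)S 3/6 ✓
(5,4)N 1/6 ✗
(5,5)S 3/6 ✓
(5,6)N 2/6 ✓
(5,7)N 2/3 ✓
(6,2)N 0/3 ✗
(6,4)N 1/5 ✗
(6,5)S 2/5 ✓
(6,7)N 2/3 ✓
(7,1)S 0/1 ✗
(7,5)S 1/2 ✓
(7,7)S 0/1 ✗
Unsatisfied: (1,7), (3,6), (4,7), (5,4), (6,2), (6,4), (7,1), (7,7) — 8 in total.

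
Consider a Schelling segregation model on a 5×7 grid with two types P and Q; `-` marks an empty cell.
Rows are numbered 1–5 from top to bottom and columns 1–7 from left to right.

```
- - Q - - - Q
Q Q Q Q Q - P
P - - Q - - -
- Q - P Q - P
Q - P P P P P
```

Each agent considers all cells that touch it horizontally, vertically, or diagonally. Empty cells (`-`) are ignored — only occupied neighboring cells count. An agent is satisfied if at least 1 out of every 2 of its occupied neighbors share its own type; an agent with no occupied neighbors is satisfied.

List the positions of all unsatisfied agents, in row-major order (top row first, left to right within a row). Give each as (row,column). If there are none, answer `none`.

(1,3)Q 3/3 ok
(1,7)Q 0/1 unhappy
(2,1)Q 1/2 ok
(2,2)Q 3/4 ok
(2,3)Q 4/4 ok
(2,4)Q 4/4 ok
(2,5)Q 2/2 ok
(2,7)P 0/1 unhappy
(3,1)P 0/3 unhappy
(3,4)Q 4/5 ok
(4,2)Q 1/3 unhappy
(4,4)P 3/5 ok
(4,5)Q 1/5 unhappy
(4,7)P 2/2 ok
(5,1)Q 1/1 ok
(5,3)P 2/3 ok
(5,4)P 3/4 ok
(5,5)P 3/4 ok
(5,6)P 3/4 ok
(5,7)P 2/2 ok

(1,7), (2,7), (3,1), (4,2), (4,5)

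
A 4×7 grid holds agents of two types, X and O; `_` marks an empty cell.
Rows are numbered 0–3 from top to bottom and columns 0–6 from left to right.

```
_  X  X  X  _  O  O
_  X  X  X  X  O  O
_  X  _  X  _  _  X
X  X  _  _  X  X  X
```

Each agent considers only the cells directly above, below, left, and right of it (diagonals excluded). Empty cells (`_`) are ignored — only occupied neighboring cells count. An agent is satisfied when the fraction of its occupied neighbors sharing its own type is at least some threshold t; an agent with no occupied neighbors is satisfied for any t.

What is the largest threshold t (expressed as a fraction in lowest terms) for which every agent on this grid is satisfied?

1/2

(0,1)X 2/2
(0,2)X 3/3
(0,3)X 2/2
(0,5)O 2/2
(0,6)O 2/2
(1,1)X 3/3
(1,2)X 3/3
(1,3)X 4/4
(1,4)X 1/2
(1,5)O 2/3
(1,6)O 2/3
(2,1)X 2/2
(2,3)X 1/1
(2,6)X 1/2
(3,0)X 1/1
(3,1)X 2/2
(3,4)X 1/1
(3,5)X 2/2
(3,6)X 2/2
The smallest same-type fraction is 1/2 at (1,4), which reduces to 1/2. Any threshold above that leaves this agent unsatisfied.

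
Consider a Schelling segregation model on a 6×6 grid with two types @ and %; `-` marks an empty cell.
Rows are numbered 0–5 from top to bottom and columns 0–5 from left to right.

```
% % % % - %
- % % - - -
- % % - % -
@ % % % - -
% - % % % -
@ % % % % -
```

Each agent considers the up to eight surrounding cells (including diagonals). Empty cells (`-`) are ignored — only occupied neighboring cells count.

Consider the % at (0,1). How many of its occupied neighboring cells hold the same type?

Occupied neighbors of (0,1): (0,0)=%, (0,2)=%, (1,1)=%, (1,2)=%.
Same type (%): 4 of 4.

4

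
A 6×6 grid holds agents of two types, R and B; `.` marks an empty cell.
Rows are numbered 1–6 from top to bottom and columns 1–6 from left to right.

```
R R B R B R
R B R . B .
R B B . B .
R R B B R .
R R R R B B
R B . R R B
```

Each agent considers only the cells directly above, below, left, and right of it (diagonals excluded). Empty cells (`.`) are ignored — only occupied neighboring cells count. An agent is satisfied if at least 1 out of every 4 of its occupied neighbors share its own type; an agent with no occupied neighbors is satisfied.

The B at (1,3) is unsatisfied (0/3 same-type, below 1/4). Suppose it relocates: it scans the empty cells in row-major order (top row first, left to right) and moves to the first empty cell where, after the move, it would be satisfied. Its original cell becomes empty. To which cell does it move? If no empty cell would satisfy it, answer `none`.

Vacating (1,3). Empty cells in order:
  (2,4): 1/3 same-type → satisfied — stop here.

(2,4)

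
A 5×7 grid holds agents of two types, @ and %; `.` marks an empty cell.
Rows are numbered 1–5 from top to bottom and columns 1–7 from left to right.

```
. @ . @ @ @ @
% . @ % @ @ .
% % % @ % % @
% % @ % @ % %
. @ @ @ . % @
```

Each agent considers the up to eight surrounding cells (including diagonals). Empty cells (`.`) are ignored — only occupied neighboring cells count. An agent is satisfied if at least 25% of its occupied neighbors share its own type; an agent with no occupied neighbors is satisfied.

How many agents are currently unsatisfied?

Row 1: (1,2)@ 1/2 ✓ · (1,4)@ 3/4 ✓ · (1,5)@ 4/5 ✓ · (1,6)@ 4/4 ✓ · (1,7)@ 2/2 ✓
Row 2: (2,1)% 2/3 ✓ · (2,3)@ 3/6 ✓ · (2,4)% 2/7 ✓ · (2,5)@ 5/8 ✓ · (2,6)@ 5/7 ✓
Row 3: (3,1)% 4/4 ✓ · (3,2)% 5/7 ✓ · (3,3)% 4/7 ✓ · (3,4)@ 4/8 ✓ · (3,5)% 4/8 ✓ · (3,6)% 3/7 ✓ · (3,7)@ 1/4 ✓
Row 4: (4,1)% 3/4 ✓ · (4,2)% 4/7 ✓ · (4,3)@ 4/8 ✓ · (4,4)% 2/7 ✓ · (4,5)@ 2/7 ✓ · (4,6)% 4/7 ✓ · (4,7)% 3/5 ✓
Row 5: (5,2)@ 2/4 ✓ · (5,3)@ 3/5 ✓ · (5,4)@ 3/4 ✓ · (5,6)% 2/4 ✓ · (5,7)@ 0/3 ✗
Unsatisfied: (5,7) — 1 in total.

1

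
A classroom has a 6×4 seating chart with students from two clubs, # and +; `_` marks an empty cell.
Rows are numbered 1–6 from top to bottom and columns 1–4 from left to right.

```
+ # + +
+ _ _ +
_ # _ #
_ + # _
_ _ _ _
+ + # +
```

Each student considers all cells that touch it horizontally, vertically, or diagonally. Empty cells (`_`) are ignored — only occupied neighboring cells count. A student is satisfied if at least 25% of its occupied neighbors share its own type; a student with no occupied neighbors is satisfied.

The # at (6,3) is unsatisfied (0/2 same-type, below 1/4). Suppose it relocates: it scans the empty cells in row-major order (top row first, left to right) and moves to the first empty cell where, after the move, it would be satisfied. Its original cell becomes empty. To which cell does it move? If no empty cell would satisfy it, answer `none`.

(2,2)

Vacating (6,3). Empty cells in order:
  (2,2): 2/5 same-type → satisfied — stop here.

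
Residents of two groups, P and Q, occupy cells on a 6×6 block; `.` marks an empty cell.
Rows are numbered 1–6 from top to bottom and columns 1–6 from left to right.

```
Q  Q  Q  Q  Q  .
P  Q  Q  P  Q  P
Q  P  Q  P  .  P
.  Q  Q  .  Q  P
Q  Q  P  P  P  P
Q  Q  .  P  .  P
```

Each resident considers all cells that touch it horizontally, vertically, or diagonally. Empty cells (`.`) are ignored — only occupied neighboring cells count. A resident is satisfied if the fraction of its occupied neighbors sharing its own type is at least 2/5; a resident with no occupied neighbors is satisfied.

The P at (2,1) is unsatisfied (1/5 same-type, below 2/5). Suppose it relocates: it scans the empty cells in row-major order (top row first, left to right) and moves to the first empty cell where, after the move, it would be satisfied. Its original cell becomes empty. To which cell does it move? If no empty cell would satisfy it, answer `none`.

Vacating (2,1). Empty cells in order:
  (1,6): 1/3 same-type → still unsatisfied.
  (3,5): 5/7 same-type → satisfied — stop here.

(3,5)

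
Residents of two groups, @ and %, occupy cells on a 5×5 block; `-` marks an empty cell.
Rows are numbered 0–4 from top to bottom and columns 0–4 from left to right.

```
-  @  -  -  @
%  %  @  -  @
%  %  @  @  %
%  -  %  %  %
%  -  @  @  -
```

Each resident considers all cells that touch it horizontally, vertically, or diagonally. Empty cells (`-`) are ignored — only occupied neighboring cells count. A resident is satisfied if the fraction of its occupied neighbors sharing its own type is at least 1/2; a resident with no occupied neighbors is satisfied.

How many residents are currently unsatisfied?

Row 0: (0,1)@ 1/3 unhappy · (0,4)@ 1/1 ok
Row 1: (1,0)% 3/4 ok · (1,1)% 3/6 ok · (1,2)@ 3/5 ok · (1,4)@ 2/3 ok
Row 2: (2,0)% 4/4 ok · (2,1)% 5/7 ok · (2,2)@ 2/6 unhappy · (2,3)@ 3/7 unhappy · (2,4)% 2/4 ok
Row 3: (3,0)% 3/3 ok · (3,2)% 2/6 unhappy · (3,3)% 3/7 unhappy · (3,4)% 2/4 ok
Row 4: (4,0)% 1/1 ok · (4,2)@ 1/3 unhappy · (4,3)@ 1/4 unhappy
Unsatisfied: (0,1), (2,2), (2,3), (3,2), (3,3), (4,2), (4,3) — 7 in total.

7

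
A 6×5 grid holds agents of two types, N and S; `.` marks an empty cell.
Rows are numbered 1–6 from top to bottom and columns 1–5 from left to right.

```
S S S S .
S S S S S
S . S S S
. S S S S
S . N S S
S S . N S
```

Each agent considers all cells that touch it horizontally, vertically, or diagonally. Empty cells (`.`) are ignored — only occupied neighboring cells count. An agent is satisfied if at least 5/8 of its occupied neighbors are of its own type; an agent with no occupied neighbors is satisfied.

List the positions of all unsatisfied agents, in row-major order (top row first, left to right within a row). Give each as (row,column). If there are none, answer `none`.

(5,3), (6,4)

Row 1: (1,1)S 3/3 satisfied · (1,2)S 5/5 satisfied · (1,3)S 5/5 satisfied · (1,4)S 4/4 satisfied
Row 2: (2,1)S 4/4 satisfied · (2,2)S 7/7 satisfied · (2,3)S 7/7 satisfied · (2,4)S 7/7 satisfied · (2,5)S 4/4 satisfied
Row 3: (3,1)S 3/3 satisfied · (3,3)S 7/7 satisfied · (3,4)S 8/8 satisfied · (3,5)S 5/5 satisfied
Row 4: (4,2)S 4/5 satisfied · (4,3)S 5/6 satisfied · (4,4)S 7/8 satisfied · (4,5)S 5/5 satisfied
Row 5: (5,1)S 3/3 satisfied · (5,3)N 1/6 not · (5,4)S 5/7 satisfied · (5,5)S 4/5 satisfied
Row 6: (6,1)S 2/2 satisfied · (6,2)S 2/3 satisfied · (6,4)N 1/4 not · (6,5)S 2/3 satisfied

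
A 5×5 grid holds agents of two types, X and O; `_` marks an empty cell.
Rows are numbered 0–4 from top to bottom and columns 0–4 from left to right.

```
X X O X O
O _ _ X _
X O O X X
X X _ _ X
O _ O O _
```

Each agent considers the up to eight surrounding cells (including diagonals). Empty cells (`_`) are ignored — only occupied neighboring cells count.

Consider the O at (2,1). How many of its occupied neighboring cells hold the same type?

2

Occupied neighbors of (2,1): (1,0)=O, (2,0)=X, (2,2)=O, (3,0)=X, (3,1)=X.
Same type (O): 2 of 5.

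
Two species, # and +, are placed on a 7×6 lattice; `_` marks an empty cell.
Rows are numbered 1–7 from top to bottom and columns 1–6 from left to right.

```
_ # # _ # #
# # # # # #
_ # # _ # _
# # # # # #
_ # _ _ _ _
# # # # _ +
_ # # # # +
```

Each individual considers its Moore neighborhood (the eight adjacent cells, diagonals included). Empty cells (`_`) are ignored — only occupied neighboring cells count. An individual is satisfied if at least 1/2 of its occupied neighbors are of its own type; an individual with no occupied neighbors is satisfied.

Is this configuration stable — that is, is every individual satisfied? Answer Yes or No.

Yes

Row 1: (1,2)# 4/4 satisfied · (1,3)# 4/4 satisfied · (1,5)# 4/4 satisfied · (1,6)# 3/3 satisfied
Row 2: (2,1)# 3/3 satisfied · (2,2)# 6/6 satisfied · (2,3)# 6/6 satisfied · (2,4)# 6/6 satisfied · (2,5)# 5/5 satisfied · (2,6)# 4/4 satisfied
Row 3: (3,2)# 7/7 satisfied · (3,3)# 7/7 satisfied · (3,5)# 6/6 satisfied
Row 4: (4,1)# 3/3 satisfied · (4,2)# 5/5 satisfied · (4,3)# 5/5 satisfied · (4,4)# 4/4 satisfied · (4,5)# 3/3 satisfied · (4,6)# 2/2 satisfied
Row 5: (5,2)# 6/6 satisfied
Row 6: (6,1)# 3/3 satisfied · (6,2)# 5/5 satisfied · (6,3)# 6/6 satisfied · (6,4)# 4/4 satisfied · (6,6)+ 1/2 satisfied
Row 7: (7,2)# 4/4 satisfied · (7,3)# 5/5 satisfied · (7,4)# 4/4 satisfied · (7,5)# 2/4 satisfied · (7,6)+ 1/2 satisfied
All meet the threshold, so the configuration is stable.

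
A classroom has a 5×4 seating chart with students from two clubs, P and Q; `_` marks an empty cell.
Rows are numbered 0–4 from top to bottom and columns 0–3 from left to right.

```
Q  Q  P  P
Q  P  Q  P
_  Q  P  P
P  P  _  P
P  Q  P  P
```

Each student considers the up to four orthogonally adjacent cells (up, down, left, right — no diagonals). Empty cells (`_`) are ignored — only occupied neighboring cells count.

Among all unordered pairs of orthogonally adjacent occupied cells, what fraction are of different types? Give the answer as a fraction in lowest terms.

Scan each occupied cell's neighbors to the right and below so each pair is counted once.
Row 0: Q(0,0)–Q(0,1)= Q(0,0)–Q(1,0)= Q(0,1)–P(0,2)≠ Q(0,1)–P(1,1)≠ P(0,2)–P(0,3)= P(0,2)–Q(1,2)≠ P(0,3)–P(1,3)=  → 3/7 unlike.
Row 1: Q(1,0)–P(1,1)≠ P(1,1)–Q(1,2)≠ P(1,1)–Q(2,1)≠ Q(1,2)–P(1,3)≠ Q(1,2)–P(2,2)≠ P(1,3)–P(2,3)=  → 5/6 unlike.
Row 2: Q(2,1)–P(2,2)≠ Q(2,1)–P(3,1)≠ P(2,2)–P(2,3)= P(2,3)–P(3,3)=  → 2/4 unlike.
Row 3: P(3,0)–P(3,1)= P(3,0)–P(4,0)= P(3,1)–Q(4,1)≠ P(3,3)–P(4,3)=  → 1/4 unlike.
Row 4: P(4,0)–Q(4,1)≠ Q(4,1)–P(4,2)≠ P(4,2)–P(4,3)=  → 2/3 unlike.
Total adjacent occupied pairs: 24; unlike-type pairs: 13.
13/24 is already in lowest terms.

13/24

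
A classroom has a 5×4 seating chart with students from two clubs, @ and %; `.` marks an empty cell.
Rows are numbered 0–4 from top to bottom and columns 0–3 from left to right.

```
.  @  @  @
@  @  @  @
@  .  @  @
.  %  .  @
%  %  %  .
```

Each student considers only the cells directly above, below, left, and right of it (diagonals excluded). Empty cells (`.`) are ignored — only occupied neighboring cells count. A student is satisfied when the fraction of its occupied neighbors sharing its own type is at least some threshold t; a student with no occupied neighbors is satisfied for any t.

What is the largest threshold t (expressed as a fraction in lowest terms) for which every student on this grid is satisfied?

Row 0: (0,1)@ 2/2 · (0,2)@ 3/3 · (0,3)@ 2/2
Row 1: (1,0)@ 2/2 · (1,1)@ 3/3 · (1,2)@ 4/4 · (1,3)@ 3/3
Row 2: (2,0)@ 1/1 · (2,2)@ 2/2 · (2,3)@ 3/3
Row 3: (3,1)% 1/1 · (3,3)@ 1/1
Row 4: (4,0)% 1/1 · (4,1)% 3/3 · (4,2)% 1/1
The smallest same-type fraction is 2/2 at (0,1), which reduces to 1/1. Any threshold above that leaves this student unsatisfied.

1/1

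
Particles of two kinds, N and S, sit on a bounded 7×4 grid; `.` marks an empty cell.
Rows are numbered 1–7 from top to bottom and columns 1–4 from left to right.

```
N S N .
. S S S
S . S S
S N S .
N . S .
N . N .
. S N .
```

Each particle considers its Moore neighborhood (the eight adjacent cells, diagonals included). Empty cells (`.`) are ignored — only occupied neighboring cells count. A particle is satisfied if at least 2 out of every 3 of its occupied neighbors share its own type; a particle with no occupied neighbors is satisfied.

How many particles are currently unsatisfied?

(1,1)N 0/2 unhappy
(1,2)S 2/4 unhappy
(1,3)N 0/4 unhappy
(2,2)S 4/6 ok
(2,3)S 5/6 ok
(2,4)S 3/4 ok
(3,1)S 2/3 ok
(3,3)S 5/6 ok
(3,4)S 4/4 ok
(4,1)S 1/3 unhappy
(4,2)N 1/6 unhappy
(4,3)S 3/4 ok
(5,1)N 2/3 ok
(5,3)S 1/3 unhappy
(6,1)N 1/2 unhappy
(6,3)N 1/3 unhappy
(7,2)S 0/3 unhappy
(7,3)N 1/2 unhappy
Unsatisfied: (1,1), (1,2), (1,3), (4,1), (4,2), (5,3), (6,1), (6,3), (7,2), (7,3) — 10 in total.

10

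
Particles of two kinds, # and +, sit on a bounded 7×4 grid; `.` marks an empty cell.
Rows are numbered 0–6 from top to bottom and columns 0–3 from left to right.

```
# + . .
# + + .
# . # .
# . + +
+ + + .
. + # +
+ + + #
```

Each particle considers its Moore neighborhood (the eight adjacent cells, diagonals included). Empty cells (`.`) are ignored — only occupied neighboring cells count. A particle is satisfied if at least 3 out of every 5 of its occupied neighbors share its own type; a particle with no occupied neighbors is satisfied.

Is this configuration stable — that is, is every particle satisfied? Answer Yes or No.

No

(0,0)# 1/3 unhappy
(0,1)+ 2/4 unhappy
(1,0)# 2/4 unhappy
(1,1)+ 2/6 unhappy
(1,2)+ 2/3 ok
(2,0)# 2/3 ok
(2,2)# 0/4 unhappy
(3,0)# 1/3 unhappy
(3,2)+ 3/4 ok
(3,3)+ 2/3 ok
(4,0)+ 2/3 ok
(4,1)+ 4/6 ok
(4,2)+ 5/6 ok
(5,1)+ 6/7 ok
(5,2)# 1/7 unhappy
(5,3)+ 2/4 unhappy
(6,0)+ 2/2 ok
(6,1)+ 3/4 ok
(6,2)+ 3/5 ok
(6,3)# 1/3 unhappy
For instance (0,0) has only 1/3 same-type neighbors, below 3/5.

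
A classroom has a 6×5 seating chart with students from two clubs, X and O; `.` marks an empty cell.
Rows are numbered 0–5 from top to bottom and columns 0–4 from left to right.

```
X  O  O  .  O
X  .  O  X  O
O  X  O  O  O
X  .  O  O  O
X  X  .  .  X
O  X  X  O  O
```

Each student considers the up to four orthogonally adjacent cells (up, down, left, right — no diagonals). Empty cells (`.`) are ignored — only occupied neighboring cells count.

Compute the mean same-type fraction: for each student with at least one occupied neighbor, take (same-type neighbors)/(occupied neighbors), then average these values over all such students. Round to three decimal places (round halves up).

(0,0)X 1/2
(0,1)O 1/2
(0,2)O 2/2
(0,4)O 1/1
(1,0)X 1/2
(1,2)O 2/3
(1,3)X 0/3
(1,4)O 2/3
(2,0)O 0/3
(2,1)X 0/2
(2,2)O 3/4
(2,3)O 3/4
(2,4)O 3/3
(3,0)X 1/2
(3,2)O 2/2
(3,3)O 3/3
(3,4)O 2/3
(4,0)X 2/3
(4,1)X 2/2
(4,4)X 0/2
(5,0)O 0/2
(5,1)X 2/3
(5,2)X 1/2
(5,3)O 1/2
(5,4)O 1/2
Sum over 25 students: 1/2 + 1/2 + 2/2 + 1/1 + 1/2 + 2/3 + 0/3 + 2/3 + 0/3 + 0/2 + 3/4 + 3/4 + 3/3 + 1/2 + 2/2 + 3/3 + 2/3 + 2/3 + 2/2 + 0/2 + 0/2 + 2/3 + 1/2 + 1/2 + 1/2 = 43/3; mean = 43/3 ÷ 25 = 43/75 = 0.573333… → 0.573.

0.573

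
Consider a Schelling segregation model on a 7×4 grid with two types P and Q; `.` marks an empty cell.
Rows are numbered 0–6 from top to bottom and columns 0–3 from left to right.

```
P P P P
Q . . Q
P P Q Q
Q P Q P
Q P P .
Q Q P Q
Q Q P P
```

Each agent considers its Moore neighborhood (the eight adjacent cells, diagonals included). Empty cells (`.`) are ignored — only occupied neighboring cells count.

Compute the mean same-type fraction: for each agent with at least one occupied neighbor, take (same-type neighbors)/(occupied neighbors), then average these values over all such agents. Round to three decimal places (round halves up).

(0,0)P 1/2
(0,1)P 2/3
(0,2)P 2/3
(0,3)P 1/2
(1,0)Q 0/4
(1,3)Q 2/4
(2,0)P 2/4
(2,1)P 2/6
(2,2)Q 3/6
(2,3)Q 3/4
(3,0)Q 1/5
(3,1)P 4/8
(3,2)Q 2/7
(3,3)P 1/4
(4,0)Q 3/5
(4,1)P 3/8
(4,2)P 4/7
(5,0)Q 4/5
(5,1)Q 4/8
(5,2)P 4/7
(5,3)Q 0/4
(6,0)Q 3/3
(6,1)Q 3/5
(6,2)P 2/5
(6,3)P 2/3
Sum over 25 agents: 1/2 + 2/3 + 2/3 + 1/2 + 0/4 + 2/4 + 2/4 + 2/6 + 3/6 + 3/4 + 1/5 + 4/8 + 2/7 + 1/4 + 3/5 + 3/8 + 4/7 + 4/5 + 4/8 + 4/7 + 0/4 + 3/3 + 3/5 + 2/5 + 2/3 = 10279/840; mean = 10279/840 ÷ 25 = 10279/21000 = 0.489476… → 0.489.

0.489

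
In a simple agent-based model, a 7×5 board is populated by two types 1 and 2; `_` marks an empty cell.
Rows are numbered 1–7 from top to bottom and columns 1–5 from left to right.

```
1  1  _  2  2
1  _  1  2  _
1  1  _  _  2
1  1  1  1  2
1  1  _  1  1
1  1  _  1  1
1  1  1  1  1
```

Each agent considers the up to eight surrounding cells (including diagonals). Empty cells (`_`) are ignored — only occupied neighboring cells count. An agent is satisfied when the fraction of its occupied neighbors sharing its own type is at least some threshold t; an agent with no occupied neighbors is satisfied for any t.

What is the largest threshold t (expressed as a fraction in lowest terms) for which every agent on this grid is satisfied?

1/4

Row 1: (1,1)1 2/2 · (1,2)1 3/3 · (1,4)2 2/3 · (1,5)2 2/2
Row 2: (2,1)1 4/4 · (2,3)1 2/4 · (2,4)2 3/4
Row 3: (3,1)1 4/4 · (3,2)1 6/6 · (3,5)2 2/3
Row 4: (4,1)1 5/5 · (4,2)1 6/6 · (4,3)1 5/5 · (4,4)1 3/5 · (4,5)2 1/4
Row 5: (5,1)1 5/5 · (5,2)1 6/6 · (5,4)1 5/6 · (5,5)1 4/5
Row 6: (6,1)1 5/5 · (6,2)1 6/6 · (6,4)1 6/6 · (6,5)1 5/5
Row 7: (7,1)1 3/3 · (7,2)1 4/4 · (7,3)1 4/4 · (7,4)1 4/4 · (7,5)1 3/3
The smallest same-type fraction is 1/4 at (4,5), which reduces to 1/4. Any threshold above that leaves this agent unsatisfied.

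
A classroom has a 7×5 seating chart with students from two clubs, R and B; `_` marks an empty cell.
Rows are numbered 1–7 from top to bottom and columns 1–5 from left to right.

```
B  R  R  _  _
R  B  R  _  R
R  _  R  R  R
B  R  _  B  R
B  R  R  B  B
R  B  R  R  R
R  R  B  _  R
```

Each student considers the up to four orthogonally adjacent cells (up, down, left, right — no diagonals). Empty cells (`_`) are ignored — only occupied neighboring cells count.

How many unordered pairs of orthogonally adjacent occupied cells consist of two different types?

21

Scan each occupied cell's neighbors to the right and below so each pair is counted once.
Row 1: B(1,1)–R(1,2)≠ B(1,1)–R(2,1)≠ R(1,2)–R(1,3)= R(1,2)–B(2,2)≠ R(1,3)–R(2,3)=  → 3/5 unlike.
Row 2: R(2,1)–B(2,2)≠ R(2,1)–R(3,1)= B(2,2)–R(2,3)≠ R(2,3)–R(3,3)= R(2,5)–R(3,5)=  → 2/5 unlike.
Row 3: R(3,1)–B(4,1)≠ R(3,3)–R(3,4)= R(3,4)–R(3,5)= R(3,4)–B(4,4)≠ R(3,5)–R(4,5)=  → 2/5 unlike.
Row 4: B(4,1)–R(4,2)≠ B(4,1)–B(5,1)= R(4,2)–R(5,2)= B(4,4)–R(4,5)≠ B(4,4)–B(5,4)= R(4,5)–B(5,5)≠  → 3/6 unlike.
Row 5: B(5,1)–R(5,2)≠ B(5,1)–R(6,1)≠ R(5,2)–R(5,3)= R(5,2)–B(6,2)≠ R(5,3)–B(5,4)≠ R(5,3)–R(6,3)= B(5,4)–B(5,5)= B(5,4)–R(6,4)≠ B(5,5)–R(6,5)≠  → 6/9 unlike.
Row 6: R(6,1)–B(6,2)≠ R(6,1)–R(7,1)= B(6,2)–R(6,3)≠ B(6,2)–R(7,2)≠ R(6,3)–R(6,4)= R(6,3)–B(7,3)≠ R(6,4)–R(6,5)= R(6,5)–R(7,5)=  → 4/8 unlike.
Row 7: R(7,1)–R(7,2)= R(7,2)–B(7,3)≠  → 1/2 unlike.
Total adjacent occupied pairs: 40; unlike-type pairs: 21.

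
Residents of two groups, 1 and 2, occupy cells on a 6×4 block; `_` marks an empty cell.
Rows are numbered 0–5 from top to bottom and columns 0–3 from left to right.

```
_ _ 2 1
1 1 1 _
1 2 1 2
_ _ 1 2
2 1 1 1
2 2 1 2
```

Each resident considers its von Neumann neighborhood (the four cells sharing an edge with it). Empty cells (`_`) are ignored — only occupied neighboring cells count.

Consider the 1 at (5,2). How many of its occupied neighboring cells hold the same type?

1

Occupied neighbors of (5,2): (4,2)=1, (5,1)=2, (5,3)=2.
Same type (1): 1 of 3.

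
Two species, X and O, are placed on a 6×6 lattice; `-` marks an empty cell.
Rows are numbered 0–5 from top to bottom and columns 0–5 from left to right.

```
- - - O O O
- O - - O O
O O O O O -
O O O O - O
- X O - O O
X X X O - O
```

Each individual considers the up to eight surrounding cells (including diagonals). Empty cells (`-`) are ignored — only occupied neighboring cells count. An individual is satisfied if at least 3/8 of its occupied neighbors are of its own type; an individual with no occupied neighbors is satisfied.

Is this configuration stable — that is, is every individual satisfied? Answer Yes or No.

Row 0: (0,3)O 2/2 satisfied · (0,4)O 4/4 satisfied · (0,5)O 3/3 satisfied
Row 1: (1,1)O 3/3 satisfied · (1,4)O 6/6 satisfied · (1,5)O 4/4 satisfied
Row 2: (2,0)O 4/4 satisfied · (2,1)O 6/6 satisfied · (2,2)O 6/6 satisfied · (2,3)O 5/5 satisfied · (2,4)O 5/5 satisfied
Row 3: (3,0)O 3/4 satisfied · (3,1)O 6/7 satisfied · (3,2)O 6/7 satisfied · (3,3)O 6/6 satisfied · (3,5)O 3/3 satisfied
Row 4: (4,1)X 3/7 satisfied · (4,2)O 4/7 satisfied · (4,4)O 5/5 satisfied · (4,5)O 3/3 satisfied
Row 5: (5,0)X 2/2 satisfied · (5,1)X 3/4 satisfied · (5,2)X 2/4 satisfied · (5,3)O 2/3 satisfied · (5,5)O 2/2 satisfied
All meet the threshold, so the configuration is stable.

Yes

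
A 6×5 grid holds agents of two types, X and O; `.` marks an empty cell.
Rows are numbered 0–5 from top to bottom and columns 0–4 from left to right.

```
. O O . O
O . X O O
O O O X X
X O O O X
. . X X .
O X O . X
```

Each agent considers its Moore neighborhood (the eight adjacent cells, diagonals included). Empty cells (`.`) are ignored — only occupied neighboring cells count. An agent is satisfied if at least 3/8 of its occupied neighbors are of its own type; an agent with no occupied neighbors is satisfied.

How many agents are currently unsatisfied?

(0,1)O 2/3 ✓
(0,2)O 2/3 ✓
(0,4)O 2/2 ✓
(1,0)O 3/3 ✓
(1,2)X 1/6 ✗
(1,3)O 4/7 ✓
(1,4)O 2/4 ✓
(2,0)O 3/4 ✓
(2,1)O 5/7 ✓
(2,2)O 5/7 ✓
(2,3)X 3/8 ✓
(2,4)X 2/5 ✓
(3,0)X 0/3 ✗
(3,1)O 4/6 ✓
(3,2)O 4/7 ✓
(3,3)O 2/7 ✗
(3,4)X 3/4 ✓
(4,2)X 2/6 ✗
(4,3)X 3/6 ✓
(5,0)O 0/1 ✗
(5,1)X 1/3 ✗
(5,2)O 0/3 ✗
(5,4)X 1/1 ✓
Unsatisfied: (1,2), (3,0), (3,3), (4,2), (5,0), (5,1), (5,2) — 7 in total.

7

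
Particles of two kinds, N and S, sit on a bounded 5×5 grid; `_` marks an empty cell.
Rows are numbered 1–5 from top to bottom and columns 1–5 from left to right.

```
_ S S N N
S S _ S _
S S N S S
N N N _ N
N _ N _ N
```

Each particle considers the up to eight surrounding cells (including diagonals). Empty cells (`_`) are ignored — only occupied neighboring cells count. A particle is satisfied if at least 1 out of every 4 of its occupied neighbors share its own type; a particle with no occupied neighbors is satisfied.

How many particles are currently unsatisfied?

Row 1: (1,2)S 3/3 ✓ · (1,3)S 3/4 ✓ · (1,4)N 1/3 ✓ · (1,5)N 1/2 ✓
Row 2: (2,1)S 4/4 ✓ · (2,2)S 5/6 ✓ · (2,4)S 3/6 ✓
Row 3: (3,1)S 3/5 ✓ · (3,2)S 3/7 ✓ · (3,3)N 2/6 ✓ · (3,4)S 2/5 ✓ · (3,5)S 2/3 ✓
Row 4: (4,1)N 2/4 ✓ · (4,2)N 5/7 ✓ · (4,3)N 3/5 ✓ · (4,5)N 1/3 ✓
Row 5: (5,1)N 2/2 ✓ · (5,3)N 2/2 ✓ · (5,5)N 1/1 ✓
Every one meets the threshold.

0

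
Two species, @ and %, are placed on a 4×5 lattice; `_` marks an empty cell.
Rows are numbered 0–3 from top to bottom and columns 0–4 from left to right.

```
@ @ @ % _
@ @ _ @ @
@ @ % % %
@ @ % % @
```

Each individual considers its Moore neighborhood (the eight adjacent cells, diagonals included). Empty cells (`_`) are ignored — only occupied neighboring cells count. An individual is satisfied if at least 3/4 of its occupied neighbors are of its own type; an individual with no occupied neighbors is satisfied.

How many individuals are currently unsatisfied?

10

(0,0)@ 3/3 ✓
(0,1)@ 4/4 ✓
(0,2)@ 3/4 ✓
(0,3)% 0/3 ✗
(1,0)@ 5/5 ✓
(1,1)@ 6/7 ✓
(1,3)@ 2/6 ✗
(1,4)@ 1/4 ✗
(2,0)@ 5/5 ✓
(2,1)@ 5/7 ✗
(2,2)% 3/7 ✗
(2,3)% 4/7 ✗
(2,4)% 2/5 ✗
(3,0)@ 3/3 ✓
(3,1)@ 3/5 ✗
(3,2)% 3/5 ✗
(3,3)% 4/5 ✓
(3,4)@ 0/3 ✗
Unsatisfied: (0,3), (1,3), (1,4), (2,1), (2,2), (2,3), (2,4), (3,1), (3,2), (3,4) — 10 in total.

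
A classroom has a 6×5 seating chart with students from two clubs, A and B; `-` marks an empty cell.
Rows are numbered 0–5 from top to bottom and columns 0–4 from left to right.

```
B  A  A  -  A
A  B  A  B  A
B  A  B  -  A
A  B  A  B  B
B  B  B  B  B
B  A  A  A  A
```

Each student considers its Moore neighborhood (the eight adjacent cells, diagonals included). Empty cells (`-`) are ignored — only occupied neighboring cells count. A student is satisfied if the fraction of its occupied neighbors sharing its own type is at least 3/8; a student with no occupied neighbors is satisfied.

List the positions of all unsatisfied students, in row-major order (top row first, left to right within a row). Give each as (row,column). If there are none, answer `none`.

(0,0), (1,3), (2,4), (3,0), (3,2), (5,1), (5,4)

(0,0)B 1/3 not
(0,1)A 3/5 satisfied
(0,2)A 2/4 satisfied
(0,4)A 1/2 satisfied
(1,0)A 2/5 satisfied
(1,1)B 3/8 satisfied
(1,2)A 3/6 satisfied
(1,3)B 1/6 not
(1,4)A 2/3 satisfied
(2,0)B 2/5 satisfied
(2,1)A 4/8 satisfied
(2,2)B 4/7 satisfied
(2,4)A 1/4 not
(3,0)A 1/5 not
(3,1)B 5/8 satisfied
(3,2)A 1/7 not
(3,3)B 5/7 satisfied
(3,4)B 3/4 satisfied
(4,0)B 3/5 satisfied
(4,1)B 4/8 satisfied
(4,2)B 4/8 satisfied
(4,3)B 4/8 satisfied
(4,4)B 3/5 satisfied
(5,0)B 2/3 satisfied
(5,1)A 1/5 not
(5,2)A 2/5 satisfied
(5,3)A 2/5 satisfied
(5,4)A 1/3 not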